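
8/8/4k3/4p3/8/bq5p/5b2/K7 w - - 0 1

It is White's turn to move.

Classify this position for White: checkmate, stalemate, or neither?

White to move; white king on a1.
In check: no.
King squares — b1: attacked by Qb3; a2: attacked by Qb3; b2: attacked by Ba3.
Legal moves for White: none.
Not in check and no legal moves → stalemate.

stalemate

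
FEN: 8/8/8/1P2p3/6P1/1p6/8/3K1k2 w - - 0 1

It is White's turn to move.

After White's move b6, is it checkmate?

After b6: black king on f1; in check: no.
Black is not in check, so this cannot be checkmate.

no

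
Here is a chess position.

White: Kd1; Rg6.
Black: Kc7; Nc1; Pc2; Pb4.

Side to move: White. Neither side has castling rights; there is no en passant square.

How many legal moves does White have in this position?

4

White to move; king on d1.
In check: yes, from the black pawn on c2.
Legal moves: Kd2, Kxc2, Ke1, Kxc1.
Count: 4.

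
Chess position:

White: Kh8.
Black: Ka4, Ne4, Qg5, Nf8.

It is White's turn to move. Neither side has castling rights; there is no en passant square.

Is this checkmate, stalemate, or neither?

stalemate

White to move; white king on h8.
In check: no.
King squares — g7: attacked by Qg5; h7: attacked by Nf8; g8: attacked by Qg5.
Legal moves for White: none.
Not in check and no legal moves → stalemate.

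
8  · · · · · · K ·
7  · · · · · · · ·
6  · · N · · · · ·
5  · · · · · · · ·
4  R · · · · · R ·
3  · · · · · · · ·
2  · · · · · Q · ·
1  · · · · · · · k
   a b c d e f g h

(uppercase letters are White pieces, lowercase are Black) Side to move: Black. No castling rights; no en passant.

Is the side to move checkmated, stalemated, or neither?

stalemate

Black to move; black king on h1.
In check: no.
King squares — g1: attacked by Qf2; g2: attacked by Qf2; h2: attacked by Qf2.
Legal moves for Black: none.
Not in check and no legal moves → stalemate.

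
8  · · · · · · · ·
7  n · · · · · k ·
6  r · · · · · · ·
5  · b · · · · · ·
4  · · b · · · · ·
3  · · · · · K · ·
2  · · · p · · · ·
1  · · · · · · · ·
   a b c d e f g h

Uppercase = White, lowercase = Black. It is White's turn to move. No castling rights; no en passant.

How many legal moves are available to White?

7

White to move; king on f3.
In check: no.
Legal moves: Kg4, Kf4, Ke4, Kg3, Ke3, Kg2, Kf2.
Count: 7.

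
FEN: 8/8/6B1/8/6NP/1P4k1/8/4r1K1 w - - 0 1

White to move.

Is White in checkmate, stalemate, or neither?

checkmate

White to move; white king on g1.
In check: yes, from the black rook on e1.
King squares — f1: attacked by Re1; h1: attacked by Re1; f2: attacked by Kg3; g2: attacked by Kg3; h2: attacked by Kg3.
Legal moves for White: none.
In check with no legal moves → checkmate.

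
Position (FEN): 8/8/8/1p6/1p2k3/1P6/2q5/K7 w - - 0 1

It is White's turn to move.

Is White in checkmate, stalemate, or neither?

stalemate

White to move; white king on a1.
In check: no.
King squares — b1: attacked by Qc2; a2: attacked by Qc2; b2: attacked by Qc2.
Legal moves for White: none.
Not in check and no legal moves → stalemate.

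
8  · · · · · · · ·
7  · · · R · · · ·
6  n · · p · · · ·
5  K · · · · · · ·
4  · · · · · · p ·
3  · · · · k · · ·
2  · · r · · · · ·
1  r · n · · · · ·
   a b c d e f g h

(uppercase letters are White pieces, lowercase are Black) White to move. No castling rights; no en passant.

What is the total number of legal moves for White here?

White to move; king on a5.
In check: yes, from the black rook on a1.
Legal moves: Kb6, Kb5.
Count: 2.

2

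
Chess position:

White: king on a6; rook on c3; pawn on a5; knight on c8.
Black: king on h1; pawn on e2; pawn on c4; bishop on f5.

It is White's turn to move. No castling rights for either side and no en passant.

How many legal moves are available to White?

White to move; king on a6.
In check: no.
Legal moves: Ne7, Na7, Nd6, Nb6, Kb7, Ka7, Kb6, Kb5, Rxc4, Rh3+, Rg3, Rf3, Re3, Rd3, Rb3, Ra3, Rc2, Rc1+.
Count: 18.

18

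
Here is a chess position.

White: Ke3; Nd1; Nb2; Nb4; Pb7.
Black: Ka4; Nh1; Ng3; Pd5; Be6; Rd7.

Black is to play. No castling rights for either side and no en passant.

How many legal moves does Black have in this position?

Black to move; king on a4.
In check: yes, from the white knight on b2.
Legal moves: Kb5, Ka5, Kxb4, Kb3, Ka3.
Count: 5.

5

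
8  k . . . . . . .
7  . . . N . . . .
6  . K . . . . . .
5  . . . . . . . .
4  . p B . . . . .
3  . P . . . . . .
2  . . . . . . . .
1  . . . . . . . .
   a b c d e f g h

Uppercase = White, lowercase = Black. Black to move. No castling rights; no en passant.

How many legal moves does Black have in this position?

0

Black to move; king on a8.
In check: no.
Legal moves: none.
Count: 0.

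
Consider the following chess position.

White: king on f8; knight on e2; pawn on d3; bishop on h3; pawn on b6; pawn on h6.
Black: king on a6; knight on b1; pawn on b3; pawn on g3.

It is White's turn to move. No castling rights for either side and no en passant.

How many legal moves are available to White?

21

White to move; king on f8.
In check: no.
Legal moves: Kg8, Ke8, Kg7, Kf7, Ke7, Bc8+, Bd7, Be6, Bf5, Bg4, Bg2, Bf1, Nf4, Nd4, Nxg3, Nc3, Ng1, Nc1, h7, b7, d4.
Count: 21.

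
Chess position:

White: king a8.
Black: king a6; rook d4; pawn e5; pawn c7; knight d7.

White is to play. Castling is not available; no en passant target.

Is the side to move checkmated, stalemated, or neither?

stalemate

White to move; white king on a8.
In check: no.
King squares — a7: attacked by Ka6; b7: attacked by Ka6; b8: attacked by Nd7.
Legal moves for White: none.
Not in check and no legal moves → stalemate.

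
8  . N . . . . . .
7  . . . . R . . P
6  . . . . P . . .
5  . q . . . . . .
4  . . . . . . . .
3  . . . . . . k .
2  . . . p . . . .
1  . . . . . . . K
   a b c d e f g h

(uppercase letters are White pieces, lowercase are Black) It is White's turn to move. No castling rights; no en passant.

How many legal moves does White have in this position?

15

White to move; king on h1.
In check: no.
Legal moves: Nd7, Nc6, Na6, Re8, Rg7+, Rf7, Rd7, Rc7, Rb7, Ra7, Kg1, h8=Q, h8=R, h8=B, h8=N.
Count: 15.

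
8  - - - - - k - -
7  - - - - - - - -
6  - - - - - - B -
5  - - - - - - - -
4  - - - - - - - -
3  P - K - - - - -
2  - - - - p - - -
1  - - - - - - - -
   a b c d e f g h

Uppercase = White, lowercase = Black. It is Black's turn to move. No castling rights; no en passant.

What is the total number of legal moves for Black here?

7

Black to move; king on f8.
In check: no.
Legal moves: Kg8, Kg7, Ke7, e1=Q+, e1=R, e1=B+, e1=N.
Count: 7.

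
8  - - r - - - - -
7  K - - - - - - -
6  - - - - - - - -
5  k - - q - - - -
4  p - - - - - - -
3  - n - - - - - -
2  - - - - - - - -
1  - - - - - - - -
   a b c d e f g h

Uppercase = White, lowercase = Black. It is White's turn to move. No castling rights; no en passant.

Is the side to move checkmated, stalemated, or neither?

White to move; white king on a7.
In check: no.
King squares — a6: attacked by Ka5; b6: attacked by Ka5; b7: attacked by Qd5; a8: attacked by Qd5; b8: attacked by Rc8.
Legal moves for White: none.
Not in check and no legal moves → stalemate.

stalemate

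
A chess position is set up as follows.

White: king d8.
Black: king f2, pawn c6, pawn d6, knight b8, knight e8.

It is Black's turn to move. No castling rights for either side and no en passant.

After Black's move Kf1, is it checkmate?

no

After Kf1: white king on d8; in check: no.
White is not in check, so this cannot be checkmate.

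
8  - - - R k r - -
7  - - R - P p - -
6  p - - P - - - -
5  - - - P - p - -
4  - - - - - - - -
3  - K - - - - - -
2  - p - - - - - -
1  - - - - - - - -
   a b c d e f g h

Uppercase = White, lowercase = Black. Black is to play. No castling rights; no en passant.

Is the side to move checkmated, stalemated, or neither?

Black to move; black king on e8.
In check: yes, from the white rook on d8.
King squares — d7: attacked by Rc7; e7: attacked by Pd6; f7: own pawn; d8: attacked by Pe7; f8: own rook.
Legal moves for Black: none.
In check with no legal moves → checkmate.

checkmate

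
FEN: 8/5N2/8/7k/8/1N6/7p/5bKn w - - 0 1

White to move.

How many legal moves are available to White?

White to move; king on g1.
In check: yes, from the black pawn on h2.
Legal moves: Kxh2, Kxh1, Kxf1.
Count: 3.

3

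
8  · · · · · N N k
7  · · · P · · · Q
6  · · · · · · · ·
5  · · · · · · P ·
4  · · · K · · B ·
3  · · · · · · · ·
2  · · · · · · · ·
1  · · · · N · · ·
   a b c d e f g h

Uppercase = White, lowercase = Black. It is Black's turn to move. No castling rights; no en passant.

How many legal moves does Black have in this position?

Black to move; king on h8.
In check: yes, from the white queen on h7.
Legal moves: none.
Count: 0.

0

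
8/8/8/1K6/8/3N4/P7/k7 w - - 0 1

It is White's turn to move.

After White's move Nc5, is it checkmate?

no

After Nc5: black king on a1; in check: no.
Black is not in check, so this cannot be checkmate.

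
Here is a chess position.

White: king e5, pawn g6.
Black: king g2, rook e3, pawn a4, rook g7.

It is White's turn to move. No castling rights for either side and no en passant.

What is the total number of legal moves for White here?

6

White to move; king on e5.
In check: yes, from the black rook on e3.
Legal moves: Kf6, Kd6, Kf5, Kd5, Kf4, Kd4.
Count: 6.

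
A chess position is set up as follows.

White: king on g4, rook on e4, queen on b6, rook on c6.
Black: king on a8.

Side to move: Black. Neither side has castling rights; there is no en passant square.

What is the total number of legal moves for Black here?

0

Black to move; king on a8.
In check: no.
Legal moves: none.
Count: 0.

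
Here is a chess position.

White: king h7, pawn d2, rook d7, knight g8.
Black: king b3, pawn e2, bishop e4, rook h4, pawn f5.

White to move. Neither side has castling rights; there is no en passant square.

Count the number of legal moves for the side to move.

White to move; king on h7.
In check: yes, from the black rook on h4.
Legal moves: Kg7, Kg6, Nh6.
Count: 3.

3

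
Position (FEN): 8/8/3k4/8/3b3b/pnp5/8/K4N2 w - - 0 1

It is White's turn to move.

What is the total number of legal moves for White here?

White to move; king on a1.
In check: yes, from the black knight on b3.
Legal moves: Ka2, Kb1.
Count: 2.

2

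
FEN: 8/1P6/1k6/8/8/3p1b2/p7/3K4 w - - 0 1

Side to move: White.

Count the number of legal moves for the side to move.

3

White to move; king on d1.
In check: yes, from the black bishop on f3.
Legal moves: Kd2, Ke1, Kc1.
Count: 3.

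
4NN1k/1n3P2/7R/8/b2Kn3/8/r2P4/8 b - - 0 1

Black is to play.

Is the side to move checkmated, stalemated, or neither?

checkmate

Black to move; black king on h8.
In check: yes, from the white rook on h6.
King squares — g7: attacked by Ne8; h7: attacked by Rh6; g8: attacked by Pf7.
Legal moves for Black: none.
In check with no legal moves → checkmate.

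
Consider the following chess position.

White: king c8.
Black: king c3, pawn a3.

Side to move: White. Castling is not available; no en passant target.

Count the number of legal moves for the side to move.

5

White to move; king on c8.
In check: no.
Legal moves: Kd8, Kb8, Kd7, Kc7, Kb7.
Count: 5.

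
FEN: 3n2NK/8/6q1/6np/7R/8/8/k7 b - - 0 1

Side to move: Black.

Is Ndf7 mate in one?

yes

After Ndf7: white king on h8; in check: yes, from the black knight on f7.
King squares — g7: attacked by Qg6; h7: attacked by Ng5; g8: own knight.
White has no legal moves → checkmate.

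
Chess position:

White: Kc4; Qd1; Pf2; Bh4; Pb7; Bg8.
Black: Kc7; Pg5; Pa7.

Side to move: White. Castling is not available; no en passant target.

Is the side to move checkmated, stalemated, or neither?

White to move; white king on c4.
In check: no.
Legal moves for White include: Bh7, Bf7, Be6, Bd5, Bxg5, Bg3+, Kd5, Kc5, Kb5, Kd4, Kb4, Kd3, Kc3, Kb3, Qd8+, Qd7+, Qd6+, Qh5, ... (list truncated; more exist).
White has legal moves and is not in check → neither.

neither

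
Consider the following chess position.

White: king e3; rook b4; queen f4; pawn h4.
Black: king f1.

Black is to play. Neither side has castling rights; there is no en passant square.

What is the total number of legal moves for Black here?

Black to move; king on f1.
In check: yes, from the white queen on f4.
Legal moves: Kg2, Kg1, Ke1.
Count: 3.

3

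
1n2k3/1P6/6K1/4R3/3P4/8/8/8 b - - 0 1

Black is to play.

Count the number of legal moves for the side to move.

3

Black to move; king on e8.
In check: yes, from the white rook on e5.
Legal moves: Kf8, Kd8, Kd7.
Count: 3.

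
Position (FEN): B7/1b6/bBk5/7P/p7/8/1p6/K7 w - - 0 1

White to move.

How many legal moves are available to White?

White to move; king on a1.
In check: yes, from the black pawn on b2.
Legal moves: Kxb2, Ka2, Kb1.
Count: 3.

3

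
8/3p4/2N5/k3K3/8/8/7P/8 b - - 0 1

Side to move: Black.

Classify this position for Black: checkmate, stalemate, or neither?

Black to move; black king on a5.
In check: yes, from the white knight on c6.
Legal moves for Black: Kb6, Ka6, Kb5, Ka4, dxc6.
Black is in check but has 5 legal moves → neither.

neither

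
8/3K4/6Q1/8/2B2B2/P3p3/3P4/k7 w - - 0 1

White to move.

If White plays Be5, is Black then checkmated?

yes

After Be5: black king on a1; in check: yes, from the white bishop on e5.
King squares — b1: attacked by Qg6; a2: attacked by Bc4; b2: attacked by Be5.
Black has no legal moves → checkmate.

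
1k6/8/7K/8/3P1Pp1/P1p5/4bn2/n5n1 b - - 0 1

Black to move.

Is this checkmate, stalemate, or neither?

neither

Black to move; black king on b8.
In check: no.
Legal moves for Black include: Kc8, Ka8, Kc7, Kb7, Ka7, Ne4, Nfh3, Nd3, Nh1, Nd1, Ba6, Bb5, Bc4, Bf3, Bd3, Bf1, Bd1, Ngh3, ... (list truncated; more exist).
Black has legal moves and is not in check → neither.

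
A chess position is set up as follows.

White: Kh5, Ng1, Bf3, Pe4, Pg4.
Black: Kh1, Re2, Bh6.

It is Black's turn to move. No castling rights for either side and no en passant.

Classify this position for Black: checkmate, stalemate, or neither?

neither

Black to move; black king on h1.
In check: yes, from the white bishop on f3.
King squares — g1: available; g2: attacked by Bf3; h2: available.
Legal moves for Black: Kh2, Kxg1, Rg2.
Black is in check but has 3 legal moves → neither.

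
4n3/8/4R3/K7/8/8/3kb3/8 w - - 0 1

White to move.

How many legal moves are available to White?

White to move; king on a5.
In check: no.
Legal moves: Rxe8, Re7, Rh6, Rg6, Rf6, Rd6+, Rc6, Rb6, Ra6, Re5, Re4, Re3, Rxe2+, Kb6, Kb4, Ka4.
Count: 16.

16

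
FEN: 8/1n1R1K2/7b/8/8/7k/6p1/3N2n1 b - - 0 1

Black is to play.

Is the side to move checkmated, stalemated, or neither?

Black to move; black king on h3.
In check: no.
Legal moves for Black: Nd8+, Nd6+, Nc5, Na5, Bf8, Bg7, Bg5, Bf4, Be3, Bd2, Bc1, Kh4, Kg4, Kg3, Kh2, Nf3, Ne2.
Black has 17 legal moves and is not in check → neither.

neither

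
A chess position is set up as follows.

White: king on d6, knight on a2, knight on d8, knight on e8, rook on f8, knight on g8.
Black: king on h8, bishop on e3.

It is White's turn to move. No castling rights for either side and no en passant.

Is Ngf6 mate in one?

yes

After Ngf6: black king on h8; in check: yes, from the white rook on f8.
King squares — g7: attacked by Ne8; h7: attacked by Nf6; g8: attacked by Nf6.
Black has no legal moves → checkmate.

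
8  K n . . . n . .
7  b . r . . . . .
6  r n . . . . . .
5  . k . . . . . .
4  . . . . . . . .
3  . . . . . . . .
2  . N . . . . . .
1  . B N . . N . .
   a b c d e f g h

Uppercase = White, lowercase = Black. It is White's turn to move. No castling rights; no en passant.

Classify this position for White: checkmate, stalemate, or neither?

White to move; white king on a8.
In check: yes, from the black knight on b6.
King squares — a7: attacked by Ra6; b7: attacked by Rc7; b8: attacked by Ba7.
Legal moves for White: none.
In check with no legal moves → checkmate.

checkmate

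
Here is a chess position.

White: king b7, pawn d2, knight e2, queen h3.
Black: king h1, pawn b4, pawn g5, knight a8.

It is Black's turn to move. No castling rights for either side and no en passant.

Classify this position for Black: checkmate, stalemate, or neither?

Black to move; black king on h1.
In check: yes, from the white queen on h3.
King squares — g1: attacked by Ne2; g2: attacked by Qh3; h2: attacked by Qh3.
Legal moves for Black: none.
In check with no legal moves → checkmate.

checkmate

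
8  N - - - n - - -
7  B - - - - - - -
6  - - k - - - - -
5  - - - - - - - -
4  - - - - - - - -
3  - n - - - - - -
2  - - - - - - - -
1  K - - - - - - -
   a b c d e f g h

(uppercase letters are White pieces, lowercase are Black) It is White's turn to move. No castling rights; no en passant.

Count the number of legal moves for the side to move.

3

White to move; king on a1.
In check: yes, from the black knight on b3.
Legal moves: Kb2, Ka2, Kb1.
Count: 3.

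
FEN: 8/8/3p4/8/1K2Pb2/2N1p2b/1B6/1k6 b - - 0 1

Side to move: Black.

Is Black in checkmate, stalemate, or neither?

Black to move; black king on b1.
In check: yes, from the white knight on c3.
King squares — a1: attacked by Bb2; c1: attacked by Bb2; a2: attacked by Nc3; b2: available; c2: available.
Legal moves for Black: Kc2, Kxb2.
Black is in check but has 2 legal moves → neither.

neither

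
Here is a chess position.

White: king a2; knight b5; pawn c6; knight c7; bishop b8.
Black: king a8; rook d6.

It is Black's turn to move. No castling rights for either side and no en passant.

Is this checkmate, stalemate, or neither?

Black to move; black king on a8.
In check: yes, from the white knight on c7.
Legal moves for Black: Kxb8.
Black is in check but has 1 legal move → neither.

neither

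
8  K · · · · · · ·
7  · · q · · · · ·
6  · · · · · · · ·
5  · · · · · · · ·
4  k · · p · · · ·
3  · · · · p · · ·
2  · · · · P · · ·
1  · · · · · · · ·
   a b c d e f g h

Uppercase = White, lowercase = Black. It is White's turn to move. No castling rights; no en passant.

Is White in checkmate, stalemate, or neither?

stalemate

White to move; white king on a8.
In check: no.
King squares — a7: attacked by Qc7; b7: attacked by Qc7; b8: attacked by Qc7.
Legal moves for White: none.
Not in check and no legal moves → stalemate.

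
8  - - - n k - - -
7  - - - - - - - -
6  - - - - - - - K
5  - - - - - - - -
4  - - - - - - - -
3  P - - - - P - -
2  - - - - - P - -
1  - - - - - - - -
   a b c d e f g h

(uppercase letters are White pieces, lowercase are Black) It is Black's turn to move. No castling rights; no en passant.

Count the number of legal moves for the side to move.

Black to move; king on e8.
In check: no.
Legal moves: Kf8, Kf7, Ke7, Kd7, Nf7+, Nb7, Ne6, Nc6.
Count: 8.

8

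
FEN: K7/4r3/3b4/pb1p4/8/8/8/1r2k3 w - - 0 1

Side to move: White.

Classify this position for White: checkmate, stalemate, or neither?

White to move; white king on a8.
In check: no.
King squares — a7: attacked by Re7; b7: attacked by Re7; b8: attacked by Bd6.
Legal moves for White: none.
Not in check and no legal moves → stalemate.

stalemate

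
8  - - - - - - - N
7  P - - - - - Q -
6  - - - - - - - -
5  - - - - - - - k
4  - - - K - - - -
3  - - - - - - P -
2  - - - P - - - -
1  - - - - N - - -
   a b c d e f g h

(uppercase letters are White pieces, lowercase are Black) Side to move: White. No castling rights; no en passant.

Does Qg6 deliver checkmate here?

yes

After Qg6: black king on h5; in check: yes, from the white queen on g6.
King squares — g4: attacked by Qg6; h4: attacked by Pg3; g5: attacked by Qg6; g6: attacked by Nh8; h6: attacked by Qg6.
Black has no legal moves → checkmate.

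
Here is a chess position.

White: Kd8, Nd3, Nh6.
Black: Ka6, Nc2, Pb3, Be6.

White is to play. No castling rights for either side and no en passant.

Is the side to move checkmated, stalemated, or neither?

neither

White to move; white king on d8.
In check: no.
Legal moves for White: Ke8, Ke7, Kc7, Ng8, Nf7, Nf5, Ng4, Ne5, Nc5+, Nf4, Nb4+, Nf2, Nb2, Ne1, Nc1.
White has 15 legal moves and is not in check → neither.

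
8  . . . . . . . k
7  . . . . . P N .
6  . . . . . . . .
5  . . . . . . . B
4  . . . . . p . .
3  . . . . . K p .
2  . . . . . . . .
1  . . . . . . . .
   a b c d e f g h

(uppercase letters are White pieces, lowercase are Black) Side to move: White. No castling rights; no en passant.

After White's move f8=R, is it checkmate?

no

After f8=R: black king on h8; in check: yes, from the white rook on f8.
Black has 2 legal replies: Kh7, Kxg7.
In check but a legal move exists → not checkmate.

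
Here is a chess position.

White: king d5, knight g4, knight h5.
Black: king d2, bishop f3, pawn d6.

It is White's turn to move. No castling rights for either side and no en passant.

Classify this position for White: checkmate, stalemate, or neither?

neither

White to move; white king on d5.
In check: yes, from the black bishop on f3.
King squares — c4: available; d4: available; e4: attacked by Bf3; c5: attacked by Pd6; e5: attacked by Pd6; c6: attacked by Bf3; d6: available; e6: available.
Legal moves for White: Ke6, Kxd6, Kd4, Kc4.
White is in check but has 4 legal moves → neither.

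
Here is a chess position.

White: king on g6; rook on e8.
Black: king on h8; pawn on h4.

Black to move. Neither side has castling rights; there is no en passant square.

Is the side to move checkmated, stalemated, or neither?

Black to move; black king on h8.
In check: yes, from the white rook on e8.
King squares — g7: attacked by Kg6; h7: attacked by Kg6; g8: attacked by Re8.
Legal moves for Black: none.
In check with no legal moves → checkmate.

checkmate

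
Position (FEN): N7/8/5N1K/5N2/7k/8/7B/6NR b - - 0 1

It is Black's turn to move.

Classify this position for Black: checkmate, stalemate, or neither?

checkmate

Black to move; black king on h4.
In check: yes, from the white knight on f5.
King squares — g3: attacked by Bh2; h3: attacked by Ng1; g4: attacked by Nf6; g5: attacked by Kh6; h5: attacked by Nf6.
Legal moves for Black: none.
In check with no legal moves → checkmate.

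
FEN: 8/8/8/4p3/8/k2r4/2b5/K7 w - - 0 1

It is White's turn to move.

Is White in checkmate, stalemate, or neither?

White to move; white king on a1.
In check: no.
King squares — b1: attacked by Bc2; a2: attacked by Ka3; b2: attacked by Ka3.
Legal moves for White: none.
Not in check and no legal moves → stalemate.

stalemate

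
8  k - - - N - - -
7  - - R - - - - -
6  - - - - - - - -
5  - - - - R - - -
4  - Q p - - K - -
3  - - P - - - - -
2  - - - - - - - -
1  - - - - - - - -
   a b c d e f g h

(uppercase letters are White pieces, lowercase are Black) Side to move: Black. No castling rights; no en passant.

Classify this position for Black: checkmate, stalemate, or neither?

stalemate

Black to move; black king on a8.
In check: no.
King squares — a7: attacked by Rc7; b7: attacked by Qb4; b8: attacked by Qb4.
Legal moves for Black: none.
Not in check and no legal moves → stalemate.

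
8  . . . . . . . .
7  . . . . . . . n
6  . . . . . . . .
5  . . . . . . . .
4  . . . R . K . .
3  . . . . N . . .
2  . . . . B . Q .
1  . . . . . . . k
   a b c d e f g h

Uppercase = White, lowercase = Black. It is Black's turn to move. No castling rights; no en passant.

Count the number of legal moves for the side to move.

0

Black to move; king on h1.
In check: yes, from the white queen on g2.
Legal moves: none.
Count: 0.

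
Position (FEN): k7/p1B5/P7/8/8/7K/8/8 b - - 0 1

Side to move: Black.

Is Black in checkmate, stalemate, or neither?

Black to move; black king on a8.
In check: no.
King squares — a7: own pawn; b7: attacked by Pa6; b8: attacked by Bc7.
Legal moves for Black: none.
Not in check and no legal moves → stalemate.

stalemate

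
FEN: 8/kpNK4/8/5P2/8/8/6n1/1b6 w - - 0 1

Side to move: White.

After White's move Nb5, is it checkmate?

no

After Nb5: black king on a7; in check: yes, from the white knight on b5.
Black has 4 legal replies: Kb8, Ka8, Kb6, Ka6.
In check but a legal move exists → not checkmate.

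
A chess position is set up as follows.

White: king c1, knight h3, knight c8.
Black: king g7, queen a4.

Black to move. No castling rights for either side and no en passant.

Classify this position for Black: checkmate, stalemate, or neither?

Black to move; black king on g7.
In check: no.
Legal moves for Black include: Kh8, Kg8, Kf8, Kh7, Kf7, Kh6, Kg6, Kf6, Qe8, Qa8, Qd7, Qa7, Qc6+, Qa6, Qb5, Qa5, Qh4, Qg4, ... (list truncated; more exist).
Black has legal moves and is not in check → neither.

neither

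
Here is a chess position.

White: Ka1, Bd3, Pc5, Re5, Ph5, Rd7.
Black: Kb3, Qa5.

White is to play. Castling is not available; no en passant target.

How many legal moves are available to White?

1

White to move; king on a1.
In check: yes, from the black queen on a5.
Legal moves: Kb1.
Count: 1.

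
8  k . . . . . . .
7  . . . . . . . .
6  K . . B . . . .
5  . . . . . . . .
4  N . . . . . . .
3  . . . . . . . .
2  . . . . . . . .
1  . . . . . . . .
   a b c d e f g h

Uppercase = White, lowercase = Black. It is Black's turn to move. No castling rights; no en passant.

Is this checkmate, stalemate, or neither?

Black to move; black king on a8.
In check: no.
King squares — a7: attacked by Ka6; b7: attacked by Ka6; b8: attacked by Bd6.
Legal moves for Black: none.
Not in check and no legal moves → stalemate.

stalemate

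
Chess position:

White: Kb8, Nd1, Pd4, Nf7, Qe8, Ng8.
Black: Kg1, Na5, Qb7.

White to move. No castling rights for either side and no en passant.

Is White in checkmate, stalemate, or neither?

White to move; white king on b8.
In check: yes, from the black queen on b7.
King squares — a7: attacked by Qb7; b7: attacked by Na5; c7: attacked by Qb7; a8: attacked by Qb7; c8: attacked by Qb7.
Legal moves for White: none.
In check with no legal moves → checkmate.

checkmate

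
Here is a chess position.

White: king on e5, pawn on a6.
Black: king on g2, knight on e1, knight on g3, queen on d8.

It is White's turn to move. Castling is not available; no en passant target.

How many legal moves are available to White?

3

White to move; king on e5.
In check: no.
Legal moves: Ke6, Kf4, a7.
Count: 3.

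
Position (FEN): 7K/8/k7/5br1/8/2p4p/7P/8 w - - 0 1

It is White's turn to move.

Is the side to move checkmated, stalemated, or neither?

White to move; white king on h8.
In check: no.
King squares — g7: attacked by Rg5; h7: attacked by Bf5; g8: attacked by Rg5.
Legal moves for White: none.
Not in check and no legal moves → stalemate.

stalemate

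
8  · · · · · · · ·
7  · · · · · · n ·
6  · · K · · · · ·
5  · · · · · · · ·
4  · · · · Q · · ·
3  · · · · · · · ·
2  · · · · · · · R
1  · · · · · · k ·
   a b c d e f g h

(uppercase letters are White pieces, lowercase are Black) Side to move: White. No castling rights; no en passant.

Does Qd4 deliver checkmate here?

no

After Qd4: black king on g1; in check: yes, from the white queen on d4.
Black has 2 legal replies: Kxh2, Kf1.
In check but a legal move exists → not checkmate.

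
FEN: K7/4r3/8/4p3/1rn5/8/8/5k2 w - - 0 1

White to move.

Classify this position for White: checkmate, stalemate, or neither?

stalemate

White to move; white king on a8.
In check: no.
King squares — a7: attacked by Re7; b7: attacked by Rb4; b8: attacked by Rb4.
Legal moves for White: none.
Not in check and no legal moves → stalemate.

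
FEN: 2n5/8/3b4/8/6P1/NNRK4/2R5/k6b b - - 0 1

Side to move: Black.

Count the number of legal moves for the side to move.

0

Black to move; king on a1.
In check: yes, from the white knight on b3.
Legal moves: none.
Count: 0.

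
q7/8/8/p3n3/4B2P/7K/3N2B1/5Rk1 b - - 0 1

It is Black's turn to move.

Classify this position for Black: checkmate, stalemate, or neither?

checkmate

Black to move; black king on g1.
In check: yes, from the white rook on f1.
King squares — f1: attacked by Nd2; h1: attacked by Rf1; f2: attacked by Rf1; g2: attacked by Kh3; h2: attacked by Kh3.
Legal moves for Black: none.
In check with no legal moves → checkmate.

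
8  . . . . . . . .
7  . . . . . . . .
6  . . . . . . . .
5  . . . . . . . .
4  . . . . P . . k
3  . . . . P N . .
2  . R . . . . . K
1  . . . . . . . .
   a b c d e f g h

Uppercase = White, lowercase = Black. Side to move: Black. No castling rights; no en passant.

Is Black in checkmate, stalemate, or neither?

neither

Black to move; black king on h4.
In check: yes, from the white knight on f3.
King squares — g3: attacked by Kh2; h3: attacked by Kh2; g4: available; g5: attacked by Nf3; h5: available.
Legal moves for Black: Kh5, Kg4.
Black is in check but has 2 legal moves → neither.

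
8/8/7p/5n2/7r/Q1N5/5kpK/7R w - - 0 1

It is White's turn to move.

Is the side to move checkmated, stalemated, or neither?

checkmate

White to move; white king on h2.
In check: yes, from the black rook on h4.
King squares — g1: attacked by Kf2; h1: own rook; g2: attacked by Kf2; g3: attacked by Kf2; h3: attacked by Rh4.
Legal moves for White: none.
In check with no legal moves → checkmate.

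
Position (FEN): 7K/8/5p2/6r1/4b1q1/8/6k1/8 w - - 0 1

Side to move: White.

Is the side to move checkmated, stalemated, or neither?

White to move; white king on h8.
In check: no.
King squares — g7: attacked by Rg5; h7: attacked by Be4; g8: attacked by Rg5.
Legal moves for White: none.
Not in check and no legal moves → stalemate.

stalemate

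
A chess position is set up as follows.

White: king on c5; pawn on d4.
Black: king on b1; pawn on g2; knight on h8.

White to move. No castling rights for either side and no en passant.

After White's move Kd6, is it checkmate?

no

After Kd6: black king on b1; in check: no.
Black is not in check, so this cannot be checkmate.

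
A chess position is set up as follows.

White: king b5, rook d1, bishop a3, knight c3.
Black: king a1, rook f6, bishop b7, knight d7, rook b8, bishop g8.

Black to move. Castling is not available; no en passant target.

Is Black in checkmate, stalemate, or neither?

checkmate

Black to move; black king on a1.
In check: yes, from the white rook on d1.
King squares — b1: attacked by Rd1; a2: attacked by Nc3; b2: attacked by Ba3.
Legal moves for Black: none.
In check with no legal moves → checkmate.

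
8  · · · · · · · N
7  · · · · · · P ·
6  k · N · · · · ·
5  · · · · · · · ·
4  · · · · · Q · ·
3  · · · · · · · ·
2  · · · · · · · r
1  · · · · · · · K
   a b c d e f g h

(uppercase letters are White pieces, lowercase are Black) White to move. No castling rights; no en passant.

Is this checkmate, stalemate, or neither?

White to move; white king on h1.
In check: yes, from the black rook on h2.
King squares — g1: available; g2: attacked by Rh2; h2: available.
Legal moves for White: Kxh2, Kg1, Qxh2.
White is in check but has 3 legal moves → neither.

neither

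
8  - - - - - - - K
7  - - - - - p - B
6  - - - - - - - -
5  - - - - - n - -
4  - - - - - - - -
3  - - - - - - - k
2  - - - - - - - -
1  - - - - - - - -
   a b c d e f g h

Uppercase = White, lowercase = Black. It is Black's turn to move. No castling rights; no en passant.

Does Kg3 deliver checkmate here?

no

After Kg3: white king on h8; in check: no.
White is not in check, so this cannot be checkmate.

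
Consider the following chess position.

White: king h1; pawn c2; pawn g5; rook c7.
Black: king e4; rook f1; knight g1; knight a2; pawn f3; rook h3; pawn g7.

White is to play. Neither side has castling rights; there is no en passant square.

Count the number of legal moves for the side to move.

0

White to move; king on h1.
In check: yes, from the black rook on h3.
Legal moves: none.
Count: 0.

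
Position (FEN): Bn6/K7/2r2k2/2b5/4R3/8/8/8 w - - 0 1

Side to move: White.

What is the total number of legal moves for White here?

2

White to move; king on a7.
In check: yes, from the black bishop on c5.
Legal moves: Kxb8, Kb7.
Count: 2.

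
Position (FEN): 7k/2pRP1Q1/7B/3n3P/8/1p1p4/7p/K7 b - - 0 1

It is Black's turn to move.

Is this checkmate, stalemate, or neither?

checkmate

Black to move; black king on h8.
In check: yes, from the white queen on g7.
King squares — g7: attacked by Bh6; h7: attacked by Qg7; g8: attacked by Qg7.
Legal moves for Black: none.
In check with no legal moves → checkmate.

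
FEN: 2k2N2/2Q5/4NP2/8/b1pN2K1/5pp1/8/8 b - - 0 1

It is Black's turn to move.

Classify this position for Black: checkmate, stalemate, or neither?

checkmate

Black to move; black king on c8.
In check: yes, from the white queen on c7.
King squares — b7: attacked by Qc7; c7: attacked by Ne6; d7: attacked by Qc7; b8: attacked by Qc7; d8: attacked by Ne6.
Legal moves for Black: none.
In check with no legal moves → checkmate.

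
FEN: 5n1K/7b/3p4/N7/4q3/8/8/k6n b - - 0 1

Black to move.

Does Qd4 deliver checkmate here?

After Qd4: white king on h8; in check: yes, from the black queen on d4.
King squares — g7: attacked by Qd4; h7: attacked by Nf8; g8: attacked by Bh7.
White has no legal moves → checkmate.

yes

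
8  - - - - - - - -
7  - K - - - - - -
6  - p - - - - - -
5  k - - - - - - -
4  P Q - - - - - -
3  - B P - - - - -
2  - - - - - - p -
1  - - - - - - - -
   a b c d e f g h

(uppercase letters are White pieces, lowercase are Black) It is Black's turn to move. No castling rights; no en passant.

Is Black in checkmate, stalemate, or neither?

Black to move; black king on a5.
In check: yes, from the white queen on b4.
King squares — a4: attacked by Bb3; b4: attacked by Pc3; b5: attacked by Pa4; a6: attacked by Kb7; b6: own pawn.
Legal moves for Black: none.
In check with no legal moves → checkmate.

checkmate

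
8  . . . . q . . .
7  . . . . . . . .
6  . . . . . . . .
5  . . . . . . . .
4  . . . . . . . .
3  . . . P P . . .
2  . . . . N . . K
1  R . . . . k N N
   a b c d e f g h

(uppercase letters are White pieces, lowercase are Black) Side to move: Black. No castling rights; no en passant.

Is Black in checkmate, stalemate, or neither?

Black to move; black king on f1.
In check: yes, from the white rook on a1.
King squares — e1: attacked by Ra1; g1: attacked by Ra1; e2: attacked by Ng1; f2: attacked by Nh1; g2: attacked by Kh2.
Legal moves for Black: none.
In check with no legal moves → checkmate.

checkmate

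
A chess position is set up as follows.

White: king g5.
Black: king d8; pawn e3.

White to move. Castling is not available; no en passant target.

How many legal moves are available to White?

White to move; king on g5.
In check: no.
Legal moves: Kh6, Kg6, Kf6, Kh5, Kf5, Kh4, Kg4, Kf4.
Count: 8.

8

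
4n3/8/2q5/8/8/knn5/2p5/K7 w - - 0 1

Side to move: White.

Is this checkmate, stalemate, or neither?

White to move; white king on a1.
In check: yes, from the black knight on b3.
King squares — b1: attacked by Pc2; a2: attacked by Ka3; b2: attacked by Ka3.
Legal moves for White: none.
In check with no legal moves → checkmate.

checkmate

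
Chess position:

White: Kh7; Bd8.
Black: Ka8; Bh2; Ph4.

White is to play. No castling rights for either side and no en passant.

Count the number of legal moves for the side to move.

12

White to move; king on h7.
In check: no.
Legal moves: Be7, Bc7, Bf6, Bb6, Bg5, Ba5, Bxh4, Kh8, Kg8, Kg7, Kh6, Kg6.
Count: 12.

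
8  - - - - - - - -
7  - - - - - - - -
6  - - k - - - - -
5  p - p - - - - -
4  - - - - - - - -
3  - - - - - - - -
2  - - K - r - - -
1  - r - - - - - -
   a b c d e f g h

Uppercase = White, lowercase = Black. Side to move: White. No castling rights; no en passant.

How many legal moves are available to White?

3

White to move; king on c2.
In check: yes, from the black rook on e2.
Legal moves: Kd3, Kc3, Kxb1.
Count: 3.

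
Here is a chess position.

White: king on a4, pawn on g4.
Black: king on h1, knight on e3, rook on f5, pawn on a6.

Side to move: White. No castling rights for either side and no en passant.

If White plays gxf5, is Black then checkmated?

After gxf5: black king on h1; in check: no.
Black is not in check, so this cannot be checkmate.

no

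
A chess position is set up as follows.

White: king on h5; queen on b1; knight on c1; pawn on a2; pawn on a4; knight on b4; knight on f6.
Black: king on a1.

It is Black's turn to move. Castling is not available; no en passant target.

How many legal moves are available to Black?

Black to move; king on a1.
In check: yes, from the white queen on b1.
Legal moves: Kxb1.
Count: 1.

1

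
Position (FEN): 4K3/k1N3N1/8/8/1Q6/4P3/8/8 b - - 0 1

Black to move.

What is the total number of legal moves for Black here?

0

Black to move; king on a7.
In check: no.
Legal moves: none.
Count: 0.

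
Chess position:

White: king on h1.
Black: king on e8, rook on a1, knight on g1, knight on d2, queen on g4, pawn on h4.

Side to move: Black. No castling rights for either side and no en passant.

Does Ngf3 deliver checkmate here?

yes

After Ngf3: white king on h1; in check: yes, from the black rook on a1.
King squares — g1: attacked by Ra1; g2: attacked by Qg4; h2: attacked by Nf3.
White has no legal moves → checkmate.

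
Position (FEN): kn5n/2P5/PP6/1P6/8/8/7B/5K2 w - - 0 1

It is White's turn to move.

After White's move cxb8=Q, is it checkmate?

yes

After cxb8=Q: black king on a8; in check: yes, from the white queen on b8.
King squares — a7: attacked by Pb6; b7: attacked by Pa6; b8: attacked by Bh2.
Black has no legal moves → checkmate.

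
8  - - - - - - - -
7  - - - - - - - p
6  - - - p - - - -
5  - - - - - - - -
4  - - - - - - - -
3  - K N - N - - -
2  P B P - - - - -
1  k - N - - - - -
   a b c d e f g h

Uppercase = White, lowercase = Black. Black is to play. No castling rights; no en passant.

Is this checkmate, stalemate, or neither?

checkmate

Black to move; black king on a1.
In check: yes, from the white bishop on b2.
King squares — b1: attacked by Nc3; a2: attacked by Nc1; b2: attacked by Kb3.
Legal moves for Black: none.
In check with no legal moves → checkmate.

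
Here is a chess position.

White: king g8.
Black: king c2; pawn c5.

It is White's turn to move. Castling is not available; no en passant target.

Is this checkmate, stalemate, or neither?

neither

White to move; white king on g8.
In check: no.
Legal moves for White: Kh8, Kf8, Kh7, Kg7, Kf7.
White has 5 legal moves and is not in check → neither.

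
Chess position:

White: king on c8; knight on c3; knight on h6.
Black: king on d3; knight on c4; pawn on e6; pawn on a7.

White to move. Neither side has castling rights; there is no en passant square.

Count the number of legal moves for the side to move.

White to move; king on c8.
In check: no.
Legal moves: Kd8, Kb8, Kd7, Kc7, Kb7, Ng8, Nf7, Nf5, Ng4, Nd5, Nb5, Ne4, Na4, Ne2, Na2, Nd1, Nb1.
Count: 17.

17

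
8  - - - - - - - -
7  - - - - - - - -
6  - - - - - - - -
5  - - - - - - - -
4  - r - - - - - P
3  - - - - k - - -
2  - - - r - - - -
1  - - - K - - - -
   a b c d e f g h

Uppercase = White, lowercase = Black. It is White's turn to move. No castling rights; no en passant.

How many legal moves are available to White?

2

White to move; king on d1.
In check: yes, from the black rook on d2.
Legal moves: Ke1, Kc1.
Count: 2.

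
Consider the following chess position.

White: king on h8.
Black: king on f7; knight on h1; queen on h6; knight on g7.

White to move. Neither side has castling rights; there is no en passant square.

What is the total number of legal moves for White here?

White to move; king on h8.
In check: yes, from the black queen on h6.
Legal moves: none.
Count: 0.

0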